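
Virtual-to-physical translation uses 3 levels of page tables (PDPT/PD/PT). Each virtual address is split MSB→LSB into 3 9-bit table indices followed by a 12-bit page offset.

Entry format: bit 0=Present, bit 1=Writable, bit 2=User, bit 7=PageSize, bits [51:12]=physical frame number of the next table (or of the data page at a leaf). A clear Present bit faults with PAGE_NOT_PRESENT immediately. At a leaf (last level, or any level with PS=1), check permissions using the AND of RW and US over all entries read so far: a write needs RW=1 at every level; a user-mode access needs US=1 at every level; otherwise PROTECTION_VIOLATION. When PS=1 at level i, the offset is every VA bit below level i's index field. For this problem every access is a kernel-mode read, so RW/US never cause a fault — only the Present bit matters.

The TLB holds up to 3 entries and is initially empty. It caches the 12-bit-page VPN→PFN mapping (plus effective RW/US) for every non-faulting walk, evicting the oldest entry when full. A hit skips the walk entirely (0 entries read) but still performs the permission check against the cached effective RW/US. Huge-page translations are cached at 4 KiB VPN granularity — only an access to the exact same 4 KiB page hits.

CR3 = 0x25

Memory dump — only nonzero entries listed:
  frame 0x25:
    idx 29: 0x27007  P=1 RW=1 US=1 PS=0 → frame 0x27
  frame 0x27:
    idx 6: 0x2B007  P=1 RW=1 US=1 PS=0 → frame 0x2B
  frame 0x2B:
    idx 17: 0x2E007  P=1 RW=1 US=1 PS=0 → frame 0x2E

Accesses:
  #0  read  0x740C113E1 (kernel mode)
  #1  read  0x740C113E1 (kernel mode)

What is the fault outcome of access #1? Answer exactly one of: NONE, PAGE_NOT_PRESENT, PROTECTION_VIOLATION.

Per-access translation:
#0 VA=0x740C113E1 (r,kernel):
  [0] read 0x25 idx=29: raw=0x27007 flags P=1 W=1 U=1 S=0
  [1] read 0x27 idx=6: raw=0x2B007 flags P=1 W=1 U=1 S=0
  [2] read 0x2B idx=17: raw=0x2E007 flags P=1 W=1 U=1 S=0
  ⇒ phys 0x2E3E1  [3 reads]
#1 VA=0x740C113E1 (r,kernel):
  TLB hit vpn=0x740C11 → PA=0x2E3E1

Access #1 fault: NONE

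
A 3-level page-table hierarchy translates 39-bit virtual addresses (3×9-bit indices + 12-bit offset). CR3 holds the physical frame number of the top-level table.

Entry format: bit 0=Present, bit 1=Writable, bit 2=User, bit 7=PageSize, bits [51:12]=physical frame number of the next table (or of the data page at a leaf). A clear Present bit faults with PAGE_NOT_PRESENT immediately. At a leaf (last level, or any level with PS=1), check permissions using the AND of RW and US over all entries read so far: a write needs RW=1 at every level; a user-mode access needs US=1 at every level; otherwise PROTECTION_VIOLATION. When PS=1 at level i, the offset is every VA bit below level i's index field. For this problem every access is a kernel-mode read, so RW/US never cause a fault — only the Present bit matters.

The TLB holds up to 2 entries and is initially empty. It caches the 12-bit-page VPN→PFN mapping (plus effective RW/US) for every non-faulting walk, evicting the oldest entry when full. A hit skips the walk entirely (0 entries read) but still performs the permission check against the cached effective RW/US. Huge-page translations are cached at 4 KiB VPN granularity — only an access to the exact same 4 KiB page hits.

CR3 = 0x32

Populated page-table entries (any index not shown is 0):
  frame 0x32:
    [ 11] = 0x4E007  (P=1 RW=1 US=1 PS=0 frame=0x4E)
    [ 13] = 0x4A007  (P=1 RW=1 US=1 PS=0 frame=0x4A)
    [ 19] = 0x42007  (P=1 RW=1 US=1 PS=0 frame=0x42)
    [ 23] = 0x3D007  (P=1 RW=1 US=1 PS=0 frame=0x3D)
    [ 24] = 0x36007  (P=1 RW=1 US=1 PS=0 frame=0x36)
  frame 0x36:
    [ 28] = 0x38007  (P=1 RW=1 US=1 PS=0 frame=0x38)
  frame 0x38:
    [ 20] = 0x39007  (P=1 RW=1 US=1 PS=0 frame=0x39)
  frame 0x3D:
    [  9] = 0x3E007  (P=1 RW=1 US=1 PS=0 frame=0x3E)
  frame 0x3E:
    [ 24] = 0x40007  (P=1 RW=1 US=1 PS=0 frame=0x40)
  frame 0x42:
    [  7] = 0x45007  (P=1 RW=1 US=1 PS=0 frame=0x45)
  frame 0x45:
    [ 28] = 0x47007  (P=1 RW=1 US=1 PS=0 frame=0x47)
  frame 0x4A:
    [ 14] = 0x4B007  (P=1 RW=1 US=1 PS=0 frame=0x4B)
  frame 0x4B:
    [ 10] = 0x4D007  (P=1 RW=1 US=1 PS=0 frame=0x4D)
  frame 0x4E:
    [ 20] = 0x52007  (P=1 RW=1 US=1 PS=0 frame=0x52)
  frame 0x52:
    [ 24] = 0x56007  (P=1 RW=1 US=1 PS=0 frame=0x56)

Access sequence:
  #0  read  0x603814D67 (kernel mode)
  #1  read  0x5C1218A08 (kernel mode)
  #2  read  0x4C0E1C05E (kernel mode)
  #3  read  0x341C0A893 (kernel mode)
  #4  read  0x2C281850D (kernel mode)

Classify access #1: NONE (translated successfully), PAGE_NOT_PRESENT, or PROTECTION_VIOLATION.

Trace:
#0 VA=0x603814D67 (r,kernel):
  lvl0: tbl 0x32, slot 24 ⇒ 0x36007 (P1/RW1/US1/PS0)
  lvl1: tbl 0x36, slot 28 ⇒ 0x38007 (P1/RW1/US1/PS0)
  lvl2: tbl 0x38, slot 20 ⇒ 0x39007 (P1/RW1/US1/PS0)
  ⇒ phys 0x39D67  [3 reads]
#1 VA=0x5C1218A08 (r,kernel):
  lvl0: tbl 0x32, slot 23 ⇒ 0x3D007 (P1/RW1/US1/PS0)
  lvl1: tbl 0x3D, slot 9 ⇒ 0x3E007 (P1/RW1/US1/PS0)
  lvl2: tbl 0x3E, slot 24 ⇒ 0x40007 (P1/RW1/US1/PS0)
  ⇒ phys 0x40A08  [3 reads]
#2 VA=0x4C0E1C05E (r,kernel):
  lvl0: tbl 0x32, slot 19 ⇒ 0x42007 (P1/RW1/US1/PS0)
  lvl1: tbl 0x42, slot 7 ⇒ 0x45007 (P1/RW1/US1/PS0)
  lvl2: tbl 0x45, slot 28 ⇒ 0x47007 (P1/RW1/US1/PS0)
  ⇒ phys 0x4705E  [3 reads]
#3 VA=0x341C0A893 (r,kernel):
  lvl0: tbl 0x32, slot 13 ⇒ 0x4A007 (P1/RW1/US1/PS0)
  lvl1: tbl 0x4A, slot 14 ⇒ 0x4B007 (P1/RW1/US1/PS0)
  lvl2: tbl 0x4B, slot 10 ⇒ 0x4D007 (P1/RW1/US1/PS0)
  ⇒ phys 0x4D893  [3 reads]
#4 VA=0x2C281850D (r,kernel):
  lvl0: tbl 0x32, slot 11 ⇒ 0x4E007 (P1/RW1/US1/PS0)
  lvl1: tbl 0x4E, slot 20 ⇒ 0x52007 (P1/RW1/US1/PS0)
  lvl2: tbl 0x52, slot 24 ⇒ 0x56007 (P1/RW1/US1/PS0)
  ⇒ phys 0x5650D  [3 reads]

Access #1 fault: NONE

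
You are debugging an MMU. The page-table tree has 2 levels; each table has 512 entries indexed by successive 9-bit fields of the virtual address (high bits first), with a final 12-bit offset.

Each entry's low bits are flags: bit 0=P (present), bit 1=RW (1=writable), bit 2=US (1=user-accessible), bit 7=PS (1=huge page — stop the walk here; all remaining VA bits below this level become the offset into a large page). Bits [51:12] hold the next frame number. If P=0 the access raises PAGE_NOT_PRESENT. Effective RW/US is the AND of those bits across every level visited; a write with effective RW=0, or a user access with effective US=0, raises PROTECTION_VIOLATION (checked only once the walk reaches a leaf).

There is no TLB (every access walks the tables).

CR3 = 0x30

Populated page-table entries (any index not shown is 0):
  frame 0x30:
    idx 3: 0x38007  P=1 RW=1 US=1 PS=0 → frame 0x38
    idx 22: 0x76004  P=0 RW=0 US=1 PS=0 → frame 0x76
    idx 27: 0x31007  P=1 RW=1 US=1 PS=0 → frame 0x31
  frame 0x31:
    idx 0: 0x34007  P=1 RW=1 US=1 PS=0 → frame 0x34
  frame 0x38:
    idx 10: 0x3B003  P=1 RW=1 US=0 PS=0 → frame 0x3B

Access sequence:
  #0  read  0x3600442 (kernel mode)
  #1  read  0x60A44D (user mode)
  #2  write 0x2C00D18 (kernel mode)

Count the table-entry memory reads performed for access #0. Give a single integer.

Trace:
#0 VA=0x3600442 (r,kernel):
  L0: frame=0x30 idx=27 entry=0x31007 [P=1 RW=1 US=1 PS=0]
  L1: frame=0x31 idx=0 entry=0x34007 [P=1 RW=1 US=1 PS=0]
  ✓ 0x34442  — 2 lookups
#1 VA=0x60A44D (r,user):
  L0: frame=0x30 idx=3 entry=0x38007 [P=1 RW=1 US=1 PS=0]
  L1: frame=0x38 idx=10 entry=0x3B003 [P=1 RW=1 US=0 PS=0]
  ⇒ fault: PROTECTION_VIOLATION  — 2 lookups
#2 VA=0x2C00D18 (w,kernel):
  L0: frame=0x30 idx=22 entry=0x76004 [P=0 RW=0 US=1 PS=0]
  ⇒ fault: PAGE_NOT_PRESENT  — 1 lookups

Entries read for #0: 2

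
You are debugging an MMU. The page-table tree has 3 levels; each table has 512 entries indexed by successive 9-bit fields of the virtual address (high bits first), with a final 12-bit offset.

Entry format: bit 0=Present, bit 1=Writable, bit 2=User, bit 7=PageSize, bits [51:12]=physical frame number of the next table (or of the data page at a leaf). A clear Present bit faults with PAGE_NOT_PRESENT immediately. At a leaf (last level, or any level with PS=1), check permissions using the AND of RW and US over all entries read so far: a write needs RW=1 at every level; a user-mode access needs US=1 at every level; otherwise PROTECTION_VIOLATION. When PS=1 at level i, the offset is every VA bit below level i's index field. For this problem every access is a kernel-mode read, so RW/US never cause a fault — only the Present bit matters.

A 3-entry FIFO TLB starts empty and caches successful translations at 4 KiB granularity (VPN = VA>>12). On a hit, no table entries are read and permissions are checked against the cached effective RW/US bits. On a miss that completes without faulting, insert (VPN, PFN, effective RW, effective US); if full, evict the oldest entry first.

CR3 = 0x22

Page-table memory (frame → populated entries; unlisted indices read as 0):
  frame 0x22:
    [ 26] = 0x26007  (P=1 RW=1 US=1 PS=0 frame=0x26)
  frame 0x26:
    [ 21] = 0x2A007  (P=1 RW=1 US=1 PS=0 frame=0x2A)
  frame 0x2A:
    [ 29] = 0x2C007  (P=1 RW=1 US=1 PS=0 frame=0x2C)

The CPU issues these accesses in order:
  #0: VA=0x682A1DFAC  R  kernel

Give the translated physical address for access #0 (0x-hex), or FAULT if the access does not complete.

Walk each access:
#0 VA=0x682A1DFAC (r,kernel):
  [0] read 0x22 idx=26: raw=0x26007 flags P=1 W=1 U=1 S=0
  [1] read 0x26 idx=21: raw=0x2A007 flags P=1 W=1 U=1 S=0
  [2] read 0x2A idx=29: raw=0x2C007 flags P=1 W=1 U=1 S=0
  ✓ 0x2CFAC  — 3 lookups

Access #0 PA: 0x2CFAC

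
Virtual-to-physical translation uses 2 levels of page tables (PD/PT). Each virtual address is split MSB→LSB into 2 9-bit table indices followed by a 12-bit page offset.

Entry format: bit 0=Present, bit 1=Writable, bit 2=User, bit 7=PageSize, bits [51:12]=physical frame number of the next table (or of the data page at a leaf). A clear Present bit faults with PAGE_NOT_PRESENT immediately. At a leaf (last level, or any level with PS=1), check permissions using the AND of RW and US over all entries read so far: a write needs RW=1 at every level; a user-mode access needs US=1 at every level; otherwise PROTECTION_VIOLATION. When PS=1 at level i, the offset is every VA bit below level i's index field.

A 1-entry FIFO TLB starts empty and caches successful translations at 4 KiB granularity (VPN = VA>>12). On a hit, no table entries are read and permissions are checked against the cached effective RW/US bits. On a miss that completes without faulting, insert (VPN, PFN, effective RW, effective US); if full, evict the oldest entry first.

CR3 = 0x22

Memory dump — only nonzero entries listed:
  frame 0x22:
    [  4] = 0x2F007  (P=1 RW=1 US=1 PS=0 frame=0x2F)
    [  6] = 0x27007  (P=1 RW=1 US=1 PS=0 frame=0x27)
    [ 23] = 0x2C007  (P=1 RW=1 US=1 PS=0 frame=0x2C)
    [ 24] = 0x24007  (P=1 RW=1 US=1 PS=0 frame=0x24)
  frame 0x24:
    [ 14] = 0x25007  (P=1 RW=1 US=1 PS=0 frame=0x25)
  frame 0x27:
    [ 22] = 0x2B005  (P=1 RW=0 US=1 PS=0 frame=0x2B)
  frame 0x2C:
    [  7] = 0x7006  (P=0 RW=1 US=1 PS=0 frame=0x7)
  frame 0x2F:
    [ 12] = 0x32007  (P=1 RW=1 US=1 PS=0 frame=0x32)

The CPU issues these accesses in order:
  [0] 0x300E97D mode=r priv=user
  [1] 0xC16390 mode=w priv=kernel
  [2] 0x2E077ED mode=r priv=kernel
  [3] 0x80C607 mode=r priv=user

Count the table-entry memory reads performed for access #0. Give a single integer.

Per-access translation:
#0 VA=0x300E97D (r,user):
  L0 @0x22[24] → 0x24007  P=1,RW=1,US=1,PS=0
  L1 @0x24[14] → 0x25007  P=1,RW=1,US=1,PS=0
  → PA=0x2597D  (2 entries read)
#1 VA=0xC16390 (w,kernel):
  L0 @0x22[6] → 0x27007  P=1,RW=1,US=1,PS=0
  L1 @0x27[22] → 0x2B005  P=1,RW=0,US=1,PS=0
  ⇒ fault: PROTECTION_VIOLATION  — 2 lookups
#2 VA=0x2E077ED (r,kernel):
  L0 @0x22[23] → 0x2C007  P=1,RW=1,US=1,PS=0
  L1 @0x2C[7] → 0x7006  P=0,RW=1,US=1,PS=0
  ⇒ fault: PAGE_NOT_PRESENT  — 2 lookups
#3 VA=0x80C607 (r,user):
  L0 @0x22[4] → 0x2F007  P=1,RW=1,US=1,PS=0
  L1 @0x2F[12] → 0x32007  P=1,RW=1,US=1,PS=0
  → PA=0x32607  (2 entries read)

Entries read for #0: 2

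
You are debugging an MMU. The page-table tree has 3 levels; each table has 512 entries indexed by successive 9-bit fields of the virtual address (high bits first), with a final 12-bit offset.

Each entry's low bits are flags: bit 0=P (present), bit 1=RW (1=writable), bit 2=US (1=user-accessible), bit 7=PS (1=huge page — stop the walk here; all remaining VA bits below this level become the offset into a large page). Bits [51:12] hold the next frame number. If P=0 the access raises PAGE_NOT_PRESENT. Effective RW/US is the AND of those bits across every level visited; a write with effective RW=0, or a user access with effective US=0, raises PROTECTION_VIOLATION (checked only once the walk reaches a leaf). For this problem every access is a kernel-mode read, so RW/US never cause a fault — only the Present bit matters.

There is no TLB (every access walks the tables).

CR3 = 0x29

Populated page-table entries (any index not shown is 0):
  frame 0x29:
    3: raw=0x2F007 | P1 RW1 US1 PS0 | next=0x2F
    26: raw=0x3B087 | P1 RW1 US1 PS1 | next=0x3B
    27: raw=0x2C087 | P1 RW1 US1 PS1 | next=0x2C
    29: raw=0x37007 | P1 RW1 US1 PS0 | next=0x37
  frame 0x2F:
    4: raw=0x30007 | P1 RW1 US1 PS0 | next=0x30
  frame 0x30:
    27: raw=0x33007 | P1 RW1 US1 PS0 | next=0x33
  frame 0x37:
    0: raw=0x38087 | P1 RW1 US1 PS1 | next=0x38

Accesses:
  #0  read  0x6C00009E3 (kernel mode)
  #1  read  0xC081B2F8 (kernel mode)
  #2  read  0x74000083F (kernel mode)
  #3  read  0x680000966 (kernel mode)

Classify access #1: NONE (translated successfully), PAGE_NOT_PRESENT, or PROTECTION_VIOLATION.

Walk each access:
#0 VA=0x6C00009E3 (r,kernel):
  lvl0: tbl 0x29, slot 27 ⇒ 0x2C087 (P1/RW1/US1/PS1)
  → PA=0x2C9E3 (huge @L0)  (1 entries read)
#1 VA=0xC081B2F8 (r,kernel):
  lvl0: tbl 0x29, slot 3 ⇒ 0x2F007 (P1/RW1/US1/PS0)
  lvl1: tbl 0x2F, slot 4 ⇒ 0x30007 (P1/RW1/US1/PS0)
  lvl2: tbl 0x30, slot 27 ⇒ 0x33007 (P1/RW1/US1/PS0)
  → PA=0x332F8  (3 entries read)
#2 VA=0x74000083F (r,kernel):
  lvl0: tbl 0x29, slot 29 ⇒ 0x37007 (P1/RW1/US1/PS0)
  lvl1: tbl 0x37, slot 0 ⇒ 0x38087 (P1/RW1/US1/PS1)
  → PA=0x3883F (huge @L1)  (2 entries read)
#3 VA=0x680000966 (r,kernel):
  lvl0: tbl 0x29, slot 26 ⇒ 0x3B087 (P1/RW1/US1/PS1)
  → PA=0x3B966 (huge @L0)  (1 entries read)

Access #1 fault: NONE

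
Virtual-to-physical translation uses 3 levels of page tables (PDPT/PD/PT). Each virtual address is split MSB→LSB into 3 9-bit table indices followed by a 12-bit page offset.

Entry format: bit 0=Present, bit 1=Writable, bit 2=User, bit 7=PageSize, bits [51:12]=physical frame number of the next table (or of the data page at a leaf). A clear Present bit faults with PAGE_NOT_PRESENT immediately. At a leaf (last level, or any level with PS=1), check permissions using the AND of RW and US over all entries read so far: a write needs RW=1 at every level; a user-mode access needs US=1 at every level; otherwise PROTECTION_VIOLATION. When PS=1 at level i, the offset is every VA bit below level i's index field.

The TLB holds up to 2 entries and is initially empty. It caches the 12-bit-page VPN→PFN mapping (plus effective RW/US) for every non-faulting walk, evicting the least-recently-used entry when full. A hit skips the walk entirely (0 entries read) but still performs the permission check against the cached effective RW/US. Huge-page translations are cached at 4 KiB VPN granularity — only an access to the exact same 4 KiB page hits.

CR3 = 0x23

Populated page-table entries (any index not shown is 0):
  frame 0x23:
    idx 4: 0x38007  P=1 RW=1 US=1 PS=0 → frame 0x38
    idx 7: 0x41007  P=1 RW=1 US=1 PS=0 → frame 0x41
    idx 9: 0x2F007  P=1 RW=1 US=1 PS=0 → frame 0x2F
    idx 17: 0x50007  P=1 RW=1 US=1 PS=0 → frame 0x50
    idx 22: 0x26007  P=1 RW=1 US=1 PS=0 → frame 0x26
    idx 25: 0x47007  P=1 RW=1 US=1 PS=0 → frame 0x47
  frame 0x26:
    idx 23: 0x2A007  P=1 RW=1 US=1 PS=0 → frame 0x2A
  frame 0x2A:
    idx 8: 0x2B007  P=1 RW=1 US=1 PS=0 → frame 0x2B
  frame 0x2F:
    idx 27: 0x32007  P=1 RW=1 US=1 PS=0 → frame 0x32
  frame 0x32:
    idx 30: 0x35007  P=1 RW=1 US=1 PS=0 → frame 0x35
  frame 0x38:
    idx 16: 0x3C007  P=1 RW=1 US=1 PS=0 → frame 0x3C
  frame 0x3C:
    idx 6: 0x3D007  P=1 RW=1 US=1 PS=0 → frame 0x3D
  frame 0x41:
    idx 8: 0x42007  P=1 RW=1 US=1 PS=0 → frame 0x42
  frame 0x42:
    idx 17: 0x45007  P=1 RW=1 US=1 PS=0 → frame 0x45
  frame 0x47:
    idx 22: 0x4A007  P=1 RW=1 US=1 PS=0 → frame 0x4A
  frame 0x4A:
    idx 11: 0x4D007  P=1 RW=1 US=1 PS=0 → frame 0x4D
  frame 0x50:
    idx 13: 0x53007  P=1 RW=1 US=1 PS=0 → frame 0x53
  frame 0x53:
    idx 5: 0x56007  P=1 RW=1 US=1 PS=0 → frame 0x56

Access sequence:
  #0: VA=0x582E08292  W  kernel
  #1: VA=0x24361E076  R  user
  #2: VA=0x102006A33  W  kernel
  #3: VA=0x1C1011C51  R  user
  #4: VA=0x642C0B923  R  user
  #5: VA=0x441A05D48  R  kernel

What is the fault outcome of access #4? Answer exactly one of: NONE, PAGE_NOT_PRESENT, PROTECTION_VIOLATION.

Trace:
#0 VA=0x582E08292 (w,kernel):
  [0] read 0x23 idx=22: raw=0x26007 flags P=1 W=1 U=1 S=0
  [1] read 0x26 idx=23: raw=0x2A007 flags P=1 W=1 U=1 S=0
  [2] read 0x2A idx=8: raw=0x2B007 flags P=1 W=1 U=1 S=0
  → PA=0x2B292  (3 entries read)
#1 VA=0x24361E076 (r,user):
  [0] read 0x23 idx=9: raw=0x2F007 flags P=1 W=1 U=1 S=0
  [1] read 0x2F idx=27: raw=0x32007 flags P=1 W=1 U=1 S=0
  [2] read 0x32 idx=30: raw=0x35007 flags P=1 W=1 U=1 S=0
  → PA=0x35076  (3 entries read)
#2 VA=0x102006A33 (w,kernel):
  [0] read 0x23 idx=4: raw=0x38007 flags P=1 W=1 U=1 S=0
  [1] read 0x38 idx=16: raw=0x3C007 flags P=1 W=1 U=1 S=0
  [2] read 0x3C idx=6: raw=0x3D007 flags P=1 W=1 U=1 S=0
  → PA=0x3DA33  (3 entries read)
#3 VA=0x1C1011C51 (r,user):
  [0] read 0x23 idx=7: raw=0x41007 flags P=1 W=1 U=1 S=0
  [1] read 0x41 idx=8: raw=0x42007 flags P=1 W=1 U=1 S=0
  [2] read 0x42 idx=17: raw=0x45007 flags P=1 W=1 U=1 S=0
  → PA=0x45C51  (3 entries read)
#4 VA=0x642C0B923 (r,user):
  [0] read 0x23 idx=25: raw=0x47007 flags P=1 W=1 U=1 S=0
  [1] read 0x47 idx=22: raw=0x4A007 flags P=1 W=1 U=1 S=0
  [2] read 0x4A idx=11: raw=0x4D007 flags P=1 W=1 U=1 S=0
  → PA=0x4D923  (3 entries read)
#5 VA=0x441A05D48 (r,kernel):
  [0] read 0x23 idx=17: raw=0x50007 flags P=1 W=1 U=1 S=0
  [1] read 0x50 idx=13: raw=0x53007 flags P=1 W=1 U=1 S=0
  [2] read 0x53 idx=5: raw=0x56007 flags P=1 W=1 U=1 S=0
  → PA=0x56D48  (3 entries read)

Access #4 fault: NONE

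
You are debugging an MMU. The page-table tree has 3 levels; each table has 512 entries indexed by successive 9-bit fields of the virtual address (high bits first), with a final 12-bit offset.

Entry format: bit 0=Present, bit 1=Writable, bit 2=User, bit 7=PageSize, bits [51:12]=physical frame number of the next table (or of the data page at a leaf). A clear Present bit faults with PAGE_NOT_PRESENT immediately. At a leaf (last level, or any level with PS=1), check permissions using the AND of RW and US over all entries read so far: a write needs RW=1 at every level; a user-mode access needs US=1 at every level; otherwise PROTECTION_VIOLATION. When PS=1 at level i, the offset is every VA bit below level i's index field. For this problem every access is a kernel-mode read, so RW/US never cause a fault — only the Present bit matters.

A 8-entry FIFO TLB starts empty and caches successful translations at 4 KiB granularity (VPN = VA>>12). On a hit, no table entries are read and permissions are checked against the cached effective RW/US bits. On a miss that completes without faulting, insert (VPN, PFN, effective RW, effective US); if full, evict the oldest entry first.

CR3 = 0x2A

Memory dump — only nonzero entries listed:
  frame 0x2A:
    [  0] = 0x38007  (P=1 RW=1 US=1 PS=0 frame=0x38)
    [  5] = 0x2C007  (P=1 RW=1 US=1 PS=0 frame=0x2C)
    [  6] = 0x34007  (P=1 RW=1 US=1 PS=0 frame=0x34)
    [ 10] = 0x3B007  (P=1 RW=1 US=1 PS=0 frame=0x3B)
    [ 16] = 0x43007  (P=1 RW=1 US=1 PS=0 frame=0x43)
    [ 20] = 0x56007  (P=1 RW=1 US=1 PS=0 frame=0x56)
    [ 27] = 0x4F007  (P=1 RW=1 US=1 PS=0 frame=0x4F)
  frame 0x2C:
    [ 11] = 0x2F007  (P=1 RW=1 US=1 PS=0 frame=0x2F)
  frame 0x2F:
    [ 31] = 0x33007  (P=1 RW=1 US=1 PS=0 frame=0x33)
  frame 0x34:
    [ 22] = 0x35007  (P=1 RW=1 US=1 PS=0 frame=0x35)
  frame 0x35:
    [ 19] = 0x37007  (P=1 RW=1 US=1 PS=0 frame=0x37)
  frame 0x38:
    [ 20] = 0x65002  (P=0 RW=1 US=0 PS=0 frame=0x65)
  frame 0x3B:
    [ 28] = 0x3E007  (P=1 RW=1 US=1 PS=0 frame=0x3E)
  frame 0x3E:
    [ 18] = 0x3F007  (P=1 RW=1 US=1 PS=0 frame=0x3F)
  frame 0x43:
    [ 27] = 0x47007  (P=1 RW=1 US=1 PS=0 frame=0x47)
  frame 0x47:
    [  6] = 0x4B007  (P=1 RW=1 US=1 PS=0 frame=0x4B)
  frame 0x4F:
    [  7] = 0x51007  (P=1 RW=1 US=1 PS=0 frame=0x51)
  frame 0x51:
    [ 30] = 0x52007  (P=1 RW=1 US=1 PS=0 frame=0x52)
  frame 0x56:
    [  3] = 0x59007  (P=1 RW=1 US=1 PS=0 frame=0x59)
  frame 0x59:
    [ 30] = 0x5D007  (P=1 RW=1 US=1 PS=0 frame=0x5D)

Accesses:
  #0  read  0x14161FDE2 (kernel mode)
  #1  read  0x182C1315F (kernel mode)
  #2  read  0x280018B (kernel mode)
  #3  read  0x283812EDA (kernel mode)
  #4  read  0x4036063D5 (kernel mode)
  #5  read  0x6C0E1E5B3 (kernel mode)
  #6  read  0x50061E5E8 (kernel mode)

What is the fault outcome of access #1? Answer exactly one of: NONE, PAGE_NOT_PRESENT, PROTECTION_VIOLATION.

Trace:
#0 VA=0x14161FDE2 (r,kernel):
  L0: frame=0x2A idx=5 entry=0x2C007 [P=1 RW=1 US=1 PS=0]
  L1: frame=0x2C idx=11 entry=0x2F007 [P=1 RW=1 US=1 PS=0]
  L2: frame=0x2F idx=31 entry=0x33007 [P=1 RW=1 US=1 PS=0]
  ⇒ phys 0x33DE2  [3 reads]
#1 VA=0x182C1315F (r,kernel):
  L0: frame=0x2A idx=6 entry=0x34007 [P=1 RW=1 US=1 PS=0]
  L1: frame=0x34 idx=22 entry=0x35007 [P=1 RW=1 US=1 PS=0]
  L2: frame=0x35 idx=19 entry=0x37007 [P=1 RW=1 US=1 PS=0]
  ⇒ phys 0x3715F  [3 reads]
#2 VA=0x280018B (r,kernel):
  L0: frame=0x2A idx=0 entry=0x38007 [P=1 RW=1 US=1 PS=0]
  L1: frame=0x38 idx=20 entry=0x65002 [P=0 RW=1 US=0 PS=0]
  ⇒ fault: PAGE_NOT_PRESENT  — 2 lookups
#3 VA=0x283812EDA (r,kernel):
  L0: frame=0x2A idx=10 entry=0x3B007 [P=1 RW=1 US=1 PS=0]
  L1: frame=0x3B idx=28 entry=0x3E007 [P=1 RW=1 US=1 PS=0]
  L2: frame=0x3E idx=18 entry=0x3F007 [P=1 RW=1 US=1 PS=0]
  ⇒ phys 0x3FEDA  [3 reads]
#4 VA=0x4036063D5 (r,kernel):
  L0: frame=0x2A idx=16 entry=0x43007 [P=1 RW=1 US=1 PS=0]
  L1: frame=0x43 idx=27 entry=0x47007 [P=1 RW=1 US=1 PS=0]
  L2: frame=0x47 idx=6 entry=0x4B007 [P=1 RW=1 US=1 PS=0]
  ⇒ phys 0x4B3D5  [3 reads]
#5 VA=0x6C0E1E5B3 (r,kernel):
  L0: frame=0x2A idx=27 entry=0x4F007 [P=1 RW=1 US=1 PS=0]
  L1: frame=0x4F idx=7 entry=0x51007 [P=1 RW=1 US=1 PS=0]
  L2: frame=0x51 idx=30 entry=0x52007 [P=1 RW=1 US=1 PS=0]
  ⇒ phys 0x525B3  [3 reads]
#6 VA=0x50061E5E8 (r,kernel):
  L0: frame=0x2A idx=20 entry=0x56007 [P=1 RW=1 US=1 PS=0]
  L1: frame=0x56 idx=3 entry=0x59007 [P=1 RW=1 US=1 PS=0]
  L2: frame=0x59 idx=30 entry=0x5D007 [P=1 RW=1 US=1 PS=0]
  ⇒ phys 0x5D5E8  [3 reads]

Access #1 fault: NONE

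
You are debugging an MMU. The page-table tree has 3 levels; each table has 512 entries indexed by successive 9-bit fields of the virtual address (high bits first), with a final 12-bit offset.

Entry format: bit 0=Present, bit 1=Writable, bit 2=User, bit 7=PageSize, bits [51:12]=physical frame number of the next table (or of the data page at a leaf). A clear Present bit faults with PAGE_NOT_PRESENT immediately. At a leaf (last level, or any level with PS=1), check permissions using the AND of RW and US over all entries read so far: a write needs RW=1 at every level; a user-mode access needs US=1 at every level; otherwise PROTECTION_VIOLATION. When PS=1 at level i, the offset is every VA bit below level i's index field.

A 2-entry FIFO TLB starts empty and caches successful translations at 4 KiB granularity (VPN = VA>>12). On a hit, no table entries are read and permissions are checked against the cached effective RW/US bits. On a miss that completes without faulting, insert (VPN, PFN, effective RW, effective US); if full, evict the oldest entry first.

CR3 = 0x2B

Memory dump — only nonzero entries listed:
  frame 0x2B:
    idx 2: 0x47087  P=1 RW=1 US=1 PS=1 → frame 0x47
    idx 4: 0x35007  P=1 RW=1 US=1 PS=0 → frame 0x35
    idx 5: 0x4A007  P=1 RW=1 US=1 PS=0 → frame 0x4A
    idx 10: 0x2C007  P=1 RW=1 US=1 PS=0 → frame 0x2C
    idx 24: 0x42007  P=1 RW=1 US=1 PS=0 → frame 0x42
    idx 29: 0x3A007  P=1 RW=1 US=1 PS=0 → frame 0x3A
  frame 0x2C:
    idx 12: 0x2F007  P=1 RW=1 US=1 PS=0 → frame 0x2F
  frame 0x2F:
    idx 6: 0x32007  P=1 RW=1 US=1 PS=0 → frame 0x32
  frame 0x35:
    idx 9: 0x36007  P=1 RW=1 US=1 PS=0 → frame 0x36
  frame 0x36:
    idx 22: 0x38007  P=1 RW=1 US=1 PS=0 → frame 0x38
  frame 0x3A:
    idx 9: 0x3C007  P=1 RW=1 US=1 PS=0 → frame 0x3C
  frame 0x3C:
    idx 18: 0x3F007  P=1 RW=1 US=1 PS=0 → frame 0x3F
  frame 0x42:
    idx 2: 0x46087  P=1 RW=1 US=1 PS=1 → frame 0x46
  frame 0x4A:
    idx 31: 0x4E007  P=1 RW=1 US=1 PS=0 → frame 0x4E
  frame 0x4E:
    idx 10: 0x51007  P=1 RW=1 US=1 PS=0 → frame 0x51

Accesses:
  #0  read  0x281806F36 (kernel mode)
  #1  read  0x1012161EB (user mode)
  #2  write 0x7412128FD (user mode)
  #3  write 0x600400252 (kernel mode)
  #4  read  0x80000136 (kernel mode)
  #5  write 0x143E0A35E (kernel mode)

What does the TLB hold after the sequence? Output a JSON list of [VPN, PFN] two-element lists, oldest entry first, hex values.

Per-access translation:
#0 VA=0x281806F36 (r,kernel):
  [0] read 0x2B idx=10: raw=0x2C007 flags P=1 W=1 U=1 S=0
  [1] read 0x2C idx=12: raw=0x2F007 flags P=1 W=1 U=1 S=0
  [2] read 0x2F idx=6: raw=0x32007 flags P=1 W=1 U=1 S=0
  → PA=0x32F36  (3 entries read)
#1 VA=0x1012161EB (r,user):
  [0] read 0x2B idx=4: raw=0x35007 flags P=1 W=1 U=1 S=0
  [1] read 0x35 idx=9: raw=0x36007 flags P=1 W=1 U=1 S=0
  [2] read 0x36 idx=22: raw=0x38007 flags P=1 W=1 U=1 S=0
  → PA=0x381EB  (3 entries read)
#2 VA=0x7412128FD (w,user):
  [0] read 0x2B idx=29: raw=0x3A007 flags P=1 W=1 U=1 S=0
  [1] read 0x3A idx=9: raw=0x3C007 flags P=1 W=1 U=1 S=0
  [2] read 0x3C idx=18: raw=0x3F007 flags P=1 W=1 U=1 S=0
  → PA=0x3F8FD  (3 entries read)
#3 VA=0x600400252 (w,kernel):
  [0] read 0x2B idx=24: raw=0x42007 flags P=1 W=1 U=1 S=0
  [1] read 0x42 idx=2: raw=0x46087 flags P=1 W=1 U=1 S=1
  → PA=0x46252 (huge @L1)  (2 entries read)
#4 VA=0x80000136 (r,kernel):
  [0] read 0x2B idx=2: raw=0x47087 flags P=1 W=1 U=1 S=1
  → PA=0x47136 (huge @L0)  (1 entries read)
#5 VA=0x143E0A35E (w,kernel):
  [0] read 0x2B idx=5: raw=0x4A007 flags P=1 W=1 U=1 S=0
  [1] read 0x4A idx=31: raw=0x4E007 flags P=1 W=1 U=1 S=0
  [2] read 0x4E idx=10: raw=0x51007 flags P=1 W=1 U=1 S=0
  → PA=0x5135E  (3 entries read)

TLB: [["0x80000", "0x47"], ["0x143E0A", "0x51"]]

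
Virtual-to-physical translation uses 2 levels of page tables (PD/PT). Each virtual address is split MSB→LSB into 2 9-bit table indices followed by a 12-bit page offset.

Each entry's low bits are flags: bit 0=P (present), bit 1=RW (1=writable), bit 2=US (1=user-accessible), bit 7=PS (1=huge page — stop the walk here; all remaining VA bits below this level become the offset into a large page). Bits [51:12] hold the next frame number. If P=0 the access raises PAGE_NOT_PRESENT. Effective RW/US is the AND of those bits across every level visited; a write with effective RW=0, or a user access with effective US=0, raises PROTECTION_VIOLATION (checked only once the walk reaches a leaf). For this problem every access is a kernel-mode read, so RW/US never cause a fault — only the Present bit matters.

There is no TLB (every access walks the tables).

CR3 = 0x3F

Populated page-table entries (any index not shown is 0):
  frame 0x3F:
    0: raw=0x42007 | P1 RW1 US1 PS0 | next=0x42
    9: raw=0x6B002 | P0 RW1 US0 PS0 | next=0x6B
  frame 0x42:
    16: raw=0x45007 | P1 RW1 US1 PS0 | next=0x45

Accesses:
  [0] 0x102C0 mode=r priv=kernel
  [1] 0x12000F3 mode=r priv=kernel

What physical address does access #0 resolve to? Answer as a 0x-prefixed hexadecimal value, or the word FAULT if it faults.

Trace:
#0 VA=0x102C0 (r,kernel):
  L0 @0x3F[0] → 0x42007  P=1,RW=1,US=1,PS=0
  L1 @0x42[16] → 0x45007  P=1,RW=1,US=1,PS=0
  ✓ 0x452C0  — 2 lookups
#1 VA=0x12000F3 (r,kernel):
  L0 @0x3F[9] → 0x6B002  P=0,RW=1,US=0,PS=0
  → PAGE_NOT_PRESENT  (1 entries read)

Access #0 PA: 0x452C0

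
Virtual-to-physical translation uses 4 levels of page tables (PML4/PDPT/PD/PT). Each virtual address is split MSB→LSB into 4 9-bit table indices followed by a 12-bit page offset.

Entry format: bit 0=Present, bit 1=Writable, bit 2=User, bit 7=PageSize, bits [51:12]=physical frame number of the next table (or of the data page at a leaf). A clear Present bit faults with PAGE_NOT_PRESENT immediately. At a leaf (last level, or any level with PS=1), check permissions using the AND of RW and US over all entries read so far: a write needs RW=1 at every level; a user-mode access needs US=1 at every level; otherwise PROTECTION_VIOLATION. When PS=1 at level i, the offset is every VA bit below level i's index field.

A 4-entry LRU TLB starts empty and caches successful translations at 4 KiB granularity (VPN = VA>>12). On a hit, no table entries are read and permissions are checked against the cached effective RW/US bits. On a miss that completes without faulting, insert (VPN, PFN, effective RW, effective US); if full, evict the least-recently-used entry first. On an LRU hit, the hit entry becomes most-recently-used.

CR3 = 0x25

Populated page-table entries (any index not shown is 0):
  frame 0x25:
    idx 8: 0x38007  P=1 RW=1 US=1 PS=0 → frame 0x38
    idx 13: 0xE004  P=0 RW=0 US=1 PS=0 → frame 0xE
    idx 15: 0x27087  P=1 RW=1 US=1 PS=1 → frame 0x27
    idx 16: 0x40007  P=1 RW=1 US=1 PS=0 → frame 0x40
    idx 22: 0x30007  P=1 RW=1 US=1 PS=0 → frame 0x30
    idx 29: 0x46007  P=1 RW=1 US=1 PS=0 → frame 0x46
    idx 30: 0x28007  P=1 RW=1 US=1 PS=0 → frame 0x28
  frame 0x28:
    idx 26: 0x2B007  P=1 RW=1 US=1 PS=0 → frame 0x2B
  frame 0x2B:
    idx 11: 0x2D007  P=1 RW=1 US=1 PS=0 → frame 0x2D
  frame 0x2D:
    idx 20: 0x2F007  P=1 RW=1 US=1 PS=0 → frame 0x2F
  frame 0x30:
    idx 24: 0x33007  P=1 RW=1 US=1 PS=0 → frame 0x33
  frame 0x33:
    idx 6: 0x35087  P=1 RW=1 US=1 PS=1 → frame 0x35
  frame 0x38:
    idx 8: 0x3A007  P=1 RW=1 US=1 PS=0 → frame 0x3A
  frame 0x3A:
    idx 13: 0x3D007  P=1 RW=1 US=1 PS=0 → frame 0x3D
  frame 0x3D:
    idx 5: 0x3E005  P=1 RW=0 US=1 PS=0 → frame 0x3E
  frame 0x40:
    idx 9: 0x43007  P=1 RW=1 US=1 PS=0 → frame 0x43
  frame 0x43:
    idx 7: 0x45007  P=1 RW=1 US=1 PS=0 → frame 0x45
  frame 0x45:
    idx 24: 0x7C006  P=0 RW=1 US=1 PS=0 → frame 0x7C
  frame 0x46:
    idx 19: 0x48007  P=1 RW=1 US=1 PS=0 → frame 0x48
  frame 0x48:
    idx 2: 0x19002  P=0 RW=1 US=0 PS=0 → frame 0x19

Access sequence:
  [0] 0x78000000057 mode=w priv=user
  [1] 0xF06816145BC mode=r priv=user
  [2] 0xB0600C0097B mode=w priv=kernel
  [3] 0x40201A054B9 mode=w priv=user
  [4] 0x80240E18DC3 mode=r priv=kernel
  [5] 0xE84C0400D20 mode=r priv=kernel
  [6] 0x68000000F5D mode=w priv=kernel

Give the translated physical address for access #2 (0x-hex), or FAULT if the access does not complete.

Walk each access:
#0 VA=0x78000000057 (w,user):
  L0: frame=0x25 idx=15 entry=0x27087 [P=1 RW=1 US=1 PS=1]
  ⇒ phys 0x27057 (huge @L0)  [1 reads]
#1 VA=0xF06816145BC (r,user):
  L0: frame=0x25 idx=30 entry=0x28007 [P=1 RW=1 US=1 PS=0]
  L1: frame=0x28 idx=26 entry=0x2B007 [P=1 RW=1 US=1 PS=0]
  L2: frame=0x2B idx=11 entry=0x2D007 [P=1 RW=1 US=1 PS=0]
  L3: frame=0x2D idx=20 entry=0x2F007 [P=1 RW=1 US=1 PS=0]
  ⇒ phys 0x2F5BC  [4 reads]
#2 VA=0xB0600C0097B (w,kernel):
  L0: frame=0x25 idx=22 entry=0x30007 [P=1 RW=1 US=1 PS=0]
  L1: frame=0x30 idx=24 entry=0x33007 [P=1 RW=1 US=1 PS=0]
  L2: frame=0x33 idx=6 entry=0x35087 [P=1 RW=1 US=1 PS=1]
  ⇒ phys 0x3597B (huge @L2)  [3 reads]
#3 VA=0x40201A054B9 (w,user):
  L0: frame=0x25 idx=8 entry=0x38007 [P=1 RW=1 US=1 PS=0]
  L1: frame=0x38 idx=8 entry=0x3A007 [P=1 RW=1 US=1 PS=0]
  L2: frame=0x3A idx=13 entry=0x3D007 [P=1 RW=1 US=1 PS=0]
  L3: frame=0x3D idx=5 entry=0x3E005 [P=1 RW=0 US=1 PS=0]
  ✗ PROTECTION_VIOLATION  [4 reads]
#4 VA=0x80240E18DC3 (r,kernel):
  L0: frame=0x25 idx=16 entry=0x40007 [P=1 RW=1 US=1 PS=0]
  L1: frame=0x40 idx=9 entry=0x43007 [P=1 RW=1 US=1 PS=0]
  L2: frame=0x43 idx=7 entry=0x45007 [P=1 RW=1 US=1 PS=0]
  L3: frame=0x45 idx=24 entry=0x7C006 [P=0 RW=1 US=1 PS=0]
  ✗ PAGE_NOT_PRESENT  [4 reads]
#5 VA=0xE84C0400D20 (r,kernel):
  L0: frame=0x25 idx=29 entry=0x46007 [P=1 RW=1 US=1 PS=0]
  L1: frame=0x46 idx=19 entry=0x48007 [P=1 RW=1 US=1 PS=0]
  L2: frame=0x48 idx=2 entry=0x19002 [P=0 RW=1 US=0 PS=0]
  ✗ PAGE_NOT_PRESENT  [3 reads]
#6 VA=0x68000000F5D (w,kernel):
  L0: frame=0x25 idx=13 entry=0xE004 [P=0 RW=0 US=1 PS=0]
  ✗ PAGE_NOT_PRESENT  [1 reads]

Access #2 PA: 0x3597B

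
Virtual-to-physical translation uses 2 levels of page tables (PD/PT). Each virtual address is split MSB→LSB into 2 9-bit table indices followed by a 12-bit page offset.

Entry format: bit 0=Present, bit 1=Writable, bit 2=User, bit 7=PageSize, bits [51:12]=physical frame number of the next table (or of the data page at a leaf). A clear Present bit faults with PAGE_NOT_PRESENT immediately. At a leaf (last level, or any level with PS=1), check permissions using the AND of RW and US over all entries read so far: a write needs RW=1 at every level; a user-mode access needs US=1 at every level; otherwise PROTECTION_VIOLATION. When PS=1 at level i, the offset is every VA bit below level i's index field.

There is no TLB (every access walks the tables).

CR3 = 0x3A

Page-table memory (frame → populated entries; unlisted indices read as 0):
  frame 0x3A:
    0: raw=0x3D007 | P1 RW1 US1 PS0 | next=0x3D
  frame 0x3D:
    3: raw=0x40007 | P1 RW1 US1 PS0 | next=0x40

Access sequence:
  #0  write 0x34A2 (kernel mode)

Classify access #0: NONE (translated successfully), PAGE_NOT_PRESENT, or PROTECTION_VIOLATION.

Trace:
#0 VA=0x34A2 (w,kernel):
  L0: frame=0x3A idx=0 entry=0x3D007 [P=1 RW=1 US=1 PS=0]
  L1: frame=0x3D idx=3 entry=0x40007 [P=1 RW=1 US=1 PS=0]
  ✓ 0x404A2  — 2 lookups

Access #0 fault: NONE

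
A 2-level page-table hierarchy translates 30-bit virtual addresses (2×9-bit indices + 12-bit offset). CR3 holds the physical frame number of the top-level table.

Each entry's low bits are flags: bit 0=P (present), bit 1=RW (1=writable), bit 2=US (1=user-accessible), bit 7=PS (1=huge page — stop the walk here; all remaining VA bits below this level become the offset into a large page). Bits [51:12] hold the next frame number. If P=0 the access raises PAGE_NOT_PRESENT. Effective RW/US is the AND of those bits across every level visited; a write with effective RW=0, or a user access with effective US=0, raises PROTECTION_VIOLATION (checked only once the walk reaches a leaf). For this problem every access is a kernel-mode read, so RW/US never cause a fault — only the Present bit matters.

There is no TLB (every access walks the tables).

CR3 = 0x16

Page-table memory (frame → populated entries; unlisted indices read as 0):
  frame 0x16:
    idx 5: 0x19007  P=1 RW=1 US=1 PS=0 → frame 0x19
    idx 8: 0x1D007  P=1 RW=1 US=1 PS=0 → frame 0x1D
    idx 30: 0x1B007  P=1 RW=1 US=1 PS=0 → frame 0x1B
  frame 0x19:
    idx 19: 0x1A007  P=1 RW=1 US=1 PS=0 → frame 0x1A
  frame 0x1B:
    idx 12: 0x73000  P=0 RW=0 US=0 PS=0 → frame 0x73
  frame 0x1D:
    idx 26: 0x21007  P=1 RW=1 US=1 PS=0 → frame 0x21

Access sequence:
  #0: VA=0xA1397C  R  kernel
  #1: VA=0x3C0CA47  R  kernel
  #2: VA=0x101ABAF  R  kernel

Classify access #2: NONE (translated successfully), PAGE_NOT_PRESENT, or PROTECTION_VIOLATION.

Per-access translation:
#0 VA=0xA1397C (r,kernel):
  [0] read 0x16 idx=5: raw=0x19007 flags P=1 W=1 U=1 S=0
  [1] read 0x19 idx=19: raw=0x1A007 flags P=1 W=1 U=1 S=0
  ⇒ phys 0x1A97C  [2 reads]
#1 VA=0x3C0CA47 (r,kernel):
  [0] read 0x16 idx=30: raw=0x1B007 flags P=1 W=1 U=1 S=0
  [1] read 0x1B idx=12: raw=0x73000 flags P=0 W=0 U=0 S=0
  ✗ PAGE_NOT_PRESENT  [2 reads]
#2 VA=0x101ABAF (r,kernel):
  [0] read 0x16 idx=8: raw=0x1D007 flags P=1 W=1 U=1 S=0
  [1] read 0x1D idx=26: raw=0x21007 flags P=1 W=1 U=1 S=0
  ⇒ phys 0x21BAF  [2 reads]

Access #2 fault: NONE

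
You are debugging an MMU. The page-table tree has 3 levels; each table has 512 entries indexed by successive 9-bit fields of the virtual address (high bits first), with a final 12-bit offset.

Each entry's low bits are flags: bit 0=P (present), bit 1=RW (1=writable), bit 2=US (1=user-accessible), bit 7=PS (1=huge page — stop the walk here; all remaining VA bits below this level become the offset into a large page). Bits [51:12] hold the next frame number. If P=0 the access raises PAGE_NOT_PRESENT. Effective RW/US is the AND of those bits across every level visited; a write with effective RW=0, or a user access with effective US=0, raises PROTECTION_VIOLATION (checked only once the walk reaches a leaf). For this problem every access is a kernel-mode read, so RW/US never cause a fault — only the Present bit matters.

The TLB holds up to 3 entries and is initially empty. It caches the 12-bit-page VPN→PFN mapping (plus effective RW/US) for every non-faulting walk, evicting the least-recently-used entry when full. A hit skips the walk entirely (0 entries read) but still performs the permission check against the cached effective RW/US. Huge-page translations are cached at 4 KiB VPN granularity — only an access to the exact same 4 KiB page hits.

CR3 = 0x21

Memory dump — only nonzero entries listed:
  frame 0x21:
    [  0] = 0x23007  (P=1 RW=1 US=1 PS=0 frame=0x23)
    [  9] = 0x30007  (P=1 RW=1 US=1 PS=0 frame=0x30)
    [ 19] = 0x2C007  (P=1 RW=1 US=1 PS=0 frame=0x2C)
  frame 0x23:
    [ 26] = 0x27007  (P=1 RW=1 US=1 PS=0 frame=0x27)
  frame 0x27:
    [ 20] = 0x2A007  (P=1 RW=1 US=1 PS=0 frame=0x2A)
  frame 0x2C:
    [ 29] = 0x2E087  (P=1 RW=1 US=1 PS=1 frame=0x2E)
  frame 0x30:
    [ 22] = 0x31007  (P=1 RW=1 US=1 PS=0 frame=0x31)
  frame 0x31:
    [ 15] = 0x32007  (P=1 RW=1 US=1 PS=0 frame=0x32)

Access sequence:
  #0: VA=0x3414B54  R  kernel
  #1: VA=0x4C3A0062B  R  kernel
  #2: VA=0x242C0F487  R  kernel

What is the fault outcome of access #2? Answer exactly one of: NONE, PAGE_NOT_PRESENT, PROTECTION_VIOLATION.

Walk each access:
#0 VA=0x3414B54 (r,kernel):
  lvl0: tbl 0x21, slot 0 ⇒ 0x23007 (P1/RW1/US1/PS0)
  lvl1: tbl 0x23, slot 26 ⇒ 0x27007 (P1/RW1/US1/PS0)
  lvl2: tbl 0x27, slot 20 ⇒ 0x2A007 (P1/RW1/US1/PS0)
  → PA=0x2AB54  (3 entries read)
#1 VA=0x4C3A0062B (r,kernel):
  lvl0: tbl 0x21, slot 19 ⇒ 0x2C007 (P1/RW1/US1/PS0)
  lvl1: tbl 0x2C, slot 29 ⇒ 0x2E087 (P1/RW1/US1/PS1)
  → PA=0x2E62B (huge @L1)  (2 entries read)
#2 VA=0x242C0F487 (r,kernel):
  lvl0: tbl 0x21, slot 9 ⇒ 0x30007 (P1/RW1/US1/PS0)
  lvl1: tbl 0x30, slot 22 ⇒ 0x31007 (P1/RW1/US1/PS0)
  lvl2: tbl 0x31, slot 15 ⇒ 0x32007 (P1/RW1/US1/PS0)
  → PA=0x32487  (3 entries read)

Access #2 fault: NONE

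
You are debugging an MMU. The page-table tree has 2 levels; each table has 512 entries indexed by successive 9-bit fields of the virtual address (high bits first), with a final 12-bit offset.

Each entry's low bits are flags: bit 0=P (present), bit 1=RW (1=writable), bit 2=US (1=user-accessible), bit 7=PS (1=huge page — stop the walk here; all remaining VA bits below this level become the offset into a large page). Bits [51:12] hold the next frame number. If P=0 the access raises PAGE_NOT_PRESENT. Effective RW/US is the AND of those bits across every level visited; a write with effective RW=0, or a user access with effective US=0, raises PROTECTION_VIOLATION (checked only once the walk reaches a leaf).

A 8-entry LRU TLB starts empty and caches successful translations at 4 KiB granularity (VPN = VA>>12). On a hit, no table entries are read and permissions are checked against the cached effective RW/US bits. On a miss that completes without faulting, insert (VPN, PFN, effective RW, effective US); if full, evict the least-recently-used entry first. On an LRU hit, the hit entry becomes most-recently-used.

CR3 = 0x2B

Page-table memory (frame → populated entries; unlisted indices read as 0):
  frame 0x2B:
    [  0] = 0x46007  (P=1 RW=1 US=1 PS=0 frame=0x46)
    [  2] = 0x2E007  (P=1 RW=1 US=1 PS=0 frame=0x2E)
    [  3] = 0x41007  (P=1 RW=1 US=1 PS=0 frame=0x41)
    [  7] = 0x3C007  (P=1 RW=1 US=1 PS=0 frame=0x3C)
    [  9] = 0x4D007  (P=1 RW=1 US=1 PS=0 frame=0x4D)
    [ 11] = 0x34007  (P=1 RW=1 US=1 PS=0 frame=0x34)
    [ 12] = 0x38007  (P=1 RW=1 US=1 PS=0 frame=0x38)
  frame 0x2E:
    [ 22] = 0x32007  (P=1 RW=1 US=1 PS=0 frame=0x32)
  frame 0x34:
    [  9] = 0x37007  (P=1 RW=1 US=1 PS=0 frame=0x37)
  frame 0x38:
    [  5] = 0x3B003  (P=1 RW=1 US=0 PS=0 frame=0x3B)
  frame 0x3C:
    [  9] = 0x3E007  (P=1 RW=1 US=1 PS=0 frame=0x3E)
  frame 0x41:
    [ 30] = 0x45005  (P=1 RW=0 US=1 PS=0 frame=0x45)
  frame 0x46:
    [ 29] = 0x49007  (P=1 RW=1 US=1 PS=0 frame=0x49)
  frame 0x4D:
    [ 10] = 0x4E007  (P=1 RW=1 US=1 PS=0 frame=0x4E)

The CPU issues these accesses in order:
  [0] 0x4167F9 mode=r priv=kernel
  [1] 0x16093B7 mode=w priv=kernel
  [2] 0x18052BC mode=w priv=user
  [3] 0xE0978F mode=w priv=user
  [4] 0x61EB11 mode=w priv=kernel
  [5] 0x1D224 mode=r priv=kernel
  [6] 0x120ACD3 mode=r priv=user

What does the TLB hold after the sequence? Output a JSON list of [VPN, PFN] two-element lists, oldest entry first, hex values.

Trace:
#0 VA=0x4167F9 (r,kernel):
  lvl0: tbl 0x2B, slot 2 ⇒ 0x2E007 (P1/RW1/US1/PS0)
  lvl1: tbl 0x2E, slot 22 ⇒ 0x32007 (P1/RW1/US1/PS0)
  → PA=0x327F9  (2 entries read)
#1 VA=0x16093B7 (w,kernel):
  lvl0: tbl 0x2B, slot 11 ⇒ 0x34007 (P1/RW1/US1/PS0)
  lvl1: tbl 0x34, slot 9 ⇒ 0x37007 (P1/RW1/US1/PS0)
  → PA=0x373B7  (2 entries read)
#2 VA=0x18052BC (w,user):
  lvl0: tbl 0x2B, slot 12 ⇒ 0x38007 (P1/RW1/US1/PS0)
  lvl1: tbl 0x38, slot 5 ⇒ 0x3B003 (P1/RW1/US0/PS0)
  ✗ PROTECTION_VIOLATION  [2 reads]
#3 VA=0xE0978F (w,user):
  lvl0: tbl 0x2B, slot 7 ⇒ 0x3C007 (P1/RW1/US1/PS0)
  lvl1: tbl 0x3C, slot 9 ⇒ 0x3E007 (P1/RW1/US1/PS0)
  → PA=0x3E78F  (2 entries read)
#4 VA=0x61EB11 (w,kernel):
  lvl0: tbl 0x2B, slot 3 ⇒ 0x41007 (P1/RW1/US1/PS0)
  lvl1: tbl 0x41, slot 30 ⇒ 0x45005 (P1/RW0/US1/PS0)
  ✗ PROTECTION_VIOLATION  [2 reads]
#5 VA=0x1D224 (r,kernel):
  lvl0: tbl 0x2B, slot 0 ⇒ 0x46007 (P1/RW1/US1/PS0)
  lvl1: tbl 0x46, slot 29 ⇒ 0x49007 (P1/RW1/US1/PS0)
  → PA=0x49224  (2 entries read)
#6 VA=0x120ACD3 (r,user):
  lvl0: tbl 0x2B, slot 9 ⇒ 0x4D007 (P1/RW1/US1/PS0)
  lvl1: tbl 0x4D, slot 10 ⇒ 0x4E007 (P1/RW1/US1/PS0)
  → PA=0x4ECD3  (2 entries read)

TLB: [["0x416", "0x32"], ["0x1609", "0x37"], ["0xE09", "0x3E"], ["0x1D", "0x49"], ["0x120A", "0x4E"]]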